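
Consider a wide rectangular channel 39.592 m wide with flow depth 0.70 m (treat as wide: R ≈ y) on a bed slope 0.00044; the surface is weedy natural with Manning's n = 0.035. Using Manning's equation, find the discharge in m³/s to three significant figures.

A = b·y = 39.592 × 0.70 = 27.71 m²
Wide channel: R ≈ y = 0.70 m
Q = (1/n)·A·R^(2/3)·S^(1/2) = (1/0.035) × 27.71 × 0.7000^(2/3) × 0.00044^(1/2) = 13.09 m³/s

13.1 m³/s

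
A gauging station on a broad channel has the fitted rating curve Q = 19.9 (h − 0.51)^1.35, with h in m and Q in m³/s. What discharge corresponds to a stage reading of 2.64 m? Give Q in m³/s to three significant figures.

55.2 m³/s

Q = 19.9 × (2.64 − 0.51)^1.35 = 19.9 × 2.13^1.35 = 55.23 m³/s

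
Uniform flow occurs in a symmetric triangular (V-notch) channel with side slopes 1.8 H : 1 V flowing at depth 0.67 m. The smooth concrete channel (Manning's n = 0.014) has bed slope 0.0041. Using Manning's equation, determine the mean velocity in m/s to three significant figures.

A = z·y² = 1.8×0.67² = 0.8080 m²
P = 2y√(1+z²) = 2×0.67×√(1+1.8²) = 2.759 m
R = A/P = 0.8080/2.759 = 0.2928 m
Q = (1/n)·A·R^(2/3)·S^(1/2) = (1/0.014) × 0.8080 × 0.2928^(2/3) × 0.0041^(1/2) = 1.630 m³/s
V = Q/A = 1.630/0.8080 = 2.017 m/s

2.02 m/s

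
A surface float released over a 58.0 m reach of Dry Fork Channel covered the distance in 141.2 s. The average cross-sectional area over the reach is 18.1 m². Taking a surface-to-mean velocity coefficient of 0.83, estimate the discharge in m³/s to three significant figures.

6.17 m³/s

v_surface = L / t̄ = 58.0 / 141.2 = 0.4108 m/s
v_mean = 0.83 × 0.4108 = 0.3409 m/s
Q = A × v_mean = 18.1 × 0.3409 = 6.171 m³/s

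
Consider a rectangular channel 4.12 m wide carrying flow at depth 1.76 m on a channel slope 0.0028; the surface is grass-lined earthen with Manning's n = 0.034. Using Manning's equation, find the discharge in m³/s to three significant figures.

A = b·y = 4.12 × 1.76 = 7.251 m²
P = b + 2y = 4.12 + 2×1.76 = 7.640 m
R = A/P = 7.251/7.640 = 0.9491 m
Q = (1/n)·A·R^(2/3)·S^(1/2) = (1/0.034) × 7.251 × 0.9491^(2/3) × 0.0028^(1/2) = 10.90 m³/s

10.9 m³/s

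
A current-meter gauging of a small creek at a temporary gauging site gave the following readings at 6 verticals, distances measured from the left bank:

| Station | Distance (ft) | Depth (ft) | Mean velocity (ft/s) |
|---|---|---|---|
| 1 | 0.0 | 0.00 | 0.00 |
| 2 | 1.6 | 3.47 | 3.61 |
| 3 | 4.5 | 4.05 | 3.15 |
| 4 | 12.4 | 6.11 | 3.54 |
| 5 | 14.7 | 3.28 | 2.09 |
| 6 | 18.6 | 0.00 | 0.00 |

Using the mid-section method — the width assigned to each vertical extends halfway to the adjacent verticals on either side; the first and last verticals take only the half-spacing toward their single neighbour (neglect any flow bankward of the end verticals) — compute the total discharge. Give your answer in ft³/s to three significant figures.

w_2 = (4.5 − 0.0)/2 = 2.25 ft; q_2 = 3.61 × 3.47 × 2.25 = 28.19 ft³/s
w_3 = (12.4 − 1.6)/2 = 5.4 ft; q_3 = 3.15 × 4.05 × 5.4 = 68.89 ft³/s
w_4 = (14.7 − 4.5)/2 = 5.1 ft; q_4 = 3.54 × 6.11 × 5.1 = 110.3 ft³/s
w_5 = (18.6 − 12.4)/2 = 3.1 ft; q_5 = 2.09 × 3.28 × 3.1 = 21.25 ft³/s
Stations 1, 6 contribute zero (depth or velocity is 0).
Q = Σ qᵢ = 228.6 ft³/s

229 ft³/s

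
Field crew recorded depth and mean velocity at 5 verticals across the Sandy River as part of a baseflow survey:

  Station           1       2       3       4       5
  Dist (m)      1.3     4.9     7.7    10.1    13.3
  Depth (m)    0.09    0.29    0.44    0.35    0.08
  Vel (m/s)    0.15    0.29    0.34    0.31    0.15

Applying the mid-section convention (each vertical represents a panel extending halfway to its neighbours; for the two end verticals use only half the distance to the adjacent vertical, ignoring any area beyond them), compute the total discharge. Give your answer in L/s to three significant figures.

w_1 = (4.9 − 1.3)/2 = 1.8 m; q_1 = 0.15 × 0.09 × 1.8 = 0.02430 m³/s
w_2 = (7.7 − 1.3)/2 = 3.2 m; q_2 = 0.29 × 0.29 × 3.2 = 0.2691 m³/s
w_3 = (10.1 − 4.9)/2 = 2.6 m; q_3 = 0.34 × 0.44 × 2.6 = 0.3890 m³/s
w_4 = (13.3 − 7.7)/2 = 2.8 m; q_4 = 0.31 × 0.35 × 2.8 = 0.3038 m³/s
w_5 = (13.3 − 10.1)/2 = 1.6 m; q_5 = 0.15 × 0.08 × 1.6 = 0.01920 m³/s
Q = Σ qᵢ = 1.005 m³/s
= 1.005 × 1000 = 1005 L/s

1010 L/s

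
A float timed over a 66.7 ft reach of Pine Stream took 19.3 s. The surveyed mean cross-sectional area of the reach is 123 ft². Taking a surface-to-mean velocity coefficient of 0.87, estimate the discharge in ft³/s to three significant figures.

v_surface = L / t̄ = 66.7 / 19.3 = 3.456 ft/s
v_mean = 0.87 × 3.456 = 3.007 ft/s
Q = A × v_mean = 123 × 3.007 = 369.8 ft³/s

370 ft³/s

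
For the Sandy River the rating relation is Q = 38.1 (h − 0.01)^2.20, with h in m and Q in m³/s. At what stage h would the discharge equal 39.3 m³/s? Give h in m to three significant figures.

1.02 m

h − h₀ = (Q/C)^(1/b) = (39.3/38.1)^(1/2.20) = 1.014 m
h = 0.01 + 1.014 = 1.024 m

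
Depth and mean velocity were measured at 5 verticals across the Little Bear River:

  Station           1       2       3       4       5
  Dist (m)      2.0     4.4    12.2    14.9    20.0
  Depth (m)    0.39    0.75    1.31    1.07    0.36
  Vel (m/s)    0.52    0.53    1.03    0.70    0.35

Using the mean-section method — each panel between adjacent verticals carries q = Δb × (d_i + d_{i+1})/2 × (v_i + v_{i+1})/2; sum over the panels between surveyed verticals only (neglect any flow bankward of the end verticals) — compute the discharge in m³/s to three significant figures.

Panel 1-2: Δb = 2.4 m, d̄ = (0.39+0.75)/2 = 0.57, v̄ = (0.52+0.53)/2 = 0.525 → q = 2.4×0.57×0.525 = 0.7182 m³/s
Panel 2-3: Δb = 7.8 m, d̄ = (0.75+1.31)/2 = 1.03, v̄ = (0.53+1.03)/2 = 0.78 → q = 7.8×1.03×0.78 = 6.267 m³/s
Panel 3-4: Δb = 2.7 m, d̄ = (1.31+1.07)/2 = 1.19, v̄ = (1.03+0.70)/2 = 0.865 → q = 2.7×1.19×0.865 = 2.779 m³/s
Panel 4-5: Δb = 5.1 m, d̄ = (1.07+0.36)/2 = 0.715, v̄ = (0.70+0.35)/2 = 0.525 → q = 5.1×0.715×0.525 = 1.914 m³/s
Q = Σ q = 11.68 m³/s

11.7 m³/s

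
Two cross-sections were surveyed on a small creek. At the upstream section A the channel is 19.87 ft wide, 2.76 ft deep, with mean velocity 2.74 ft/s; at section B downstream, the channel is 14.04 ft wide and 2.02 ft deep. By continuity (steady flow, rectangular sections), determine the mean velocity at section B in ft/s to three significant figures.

5.30 ft/s

Q = A₁V₁ = (19.87×2.76) × 2.74 = 150.3 ft³/s
A₂ = 14.04 × 2.02 = 28.36 ft²
V₂ = Q/A₂ = 150.3/28.36 = 5.298 ft/s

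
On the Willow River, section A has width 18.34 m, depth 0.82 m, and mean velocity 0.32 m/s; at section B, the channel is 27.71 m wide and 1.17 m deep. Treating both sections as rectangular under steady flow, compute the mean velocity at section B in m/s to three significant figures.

Q = A₁V₁ = (18.34×0.82) × 0.32 = 4.812 m³/s
A₂ = 27.71 × 1.17 = 32.42 m²
V₂ = Q/A₂ = 4.812/32.42 = 0.1484 m/s

0.148 m/s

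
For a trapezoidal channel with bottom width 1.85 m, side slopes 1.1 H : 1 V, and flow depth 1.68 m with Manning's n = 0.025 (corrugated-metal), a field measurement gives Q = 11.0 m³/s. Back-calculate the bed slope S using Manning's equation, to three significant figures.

0.00223

A = (b + z·y)·y = (1.85 + 1.1×1.68)×1.68 = 6.213 m²
P = b + 2y√(1+z²) = 1.85 + 2×1.68×√(1+1.1²) = 6.845 m
R = A/P = 6.213/6.845 = 0.9076 m
S = (Q·n / (1·A·R^(2/3)))² = (11.0×0.025 / (1×6.213×0.9374))² = 0.002230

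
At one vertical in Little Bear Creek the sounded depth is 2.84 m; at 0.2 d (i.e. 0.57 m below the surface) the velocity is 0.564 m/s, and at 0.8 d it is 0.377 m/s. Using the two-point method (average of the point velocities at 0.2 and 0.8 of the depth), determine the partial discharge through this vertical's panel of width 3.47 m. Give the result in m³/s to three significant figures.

4.64 m³/s

v̄ = (0.564 + 0.377) / 2 = 0.4705 m/s
q = v̄ × d × w = 0.4705 × 2.84 × 3.47 = 4.637 m³/s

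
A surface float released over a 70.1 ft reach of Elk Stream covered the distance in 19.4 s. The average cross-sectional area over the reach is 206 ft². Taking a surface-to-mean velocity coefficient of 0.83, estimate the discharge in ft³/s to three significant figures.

618 ft³/s

v_surface = L / t̄ = 70.1 / 19.4 = 3.613 ft/s
v_mean = 0.83 × 3.613 = 2.999 ft/s
Q = A × v_mean = 206 × 2.999 = 617.8 ft³/s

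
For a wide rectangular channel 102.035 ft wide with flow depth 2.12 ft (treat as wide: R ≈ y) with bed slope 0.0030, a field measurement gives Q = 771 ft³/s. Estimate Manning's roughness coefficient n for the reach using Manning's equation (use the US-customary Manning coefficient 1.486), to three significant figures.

A = b·y = 102.035 × 2.12 = 216.3 ft²
Wide channel: R ≈ y = 2.12 ft
n = (1.486/Q)·A·R^(2/3)·S^(1/2) = (1.486/771) × 216.3 × 1.650 × 0.05477 = 0.03768

0.0377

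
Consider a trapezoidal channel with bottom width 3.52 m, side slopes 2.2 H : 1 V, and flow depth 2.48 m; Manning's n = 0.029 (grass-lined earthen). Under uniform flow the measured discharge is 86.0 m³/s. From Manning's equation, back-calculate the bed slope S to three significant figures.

0.00775

A = (b + z·y)·y = (3.52 + 2.2×2.48)×2.48 = 22.26 m²
P = b + 2y√(1+z²) = 3.52 + 2×2.48×√(1+2.2²) = 15.51 m
R = A/P = 22.26/15.51 = 1.436 m
S = (Q·n / (1·A·R^(2/3)))² = (86.0×0.029 / (1×22.26×1.273))² = 0.007751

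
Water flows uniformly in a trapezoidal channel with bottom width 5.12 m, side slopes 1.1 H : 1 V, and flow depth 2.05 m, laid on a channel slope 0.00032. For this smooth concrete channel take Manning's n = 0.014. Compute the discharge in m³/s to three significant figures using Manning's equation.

23.6 m³/s

A = (b + z·y)·y = (5.12 + 1.1×2.05)×2.05 = 15.12 m²
P = b + 2y√(1+z²) = 5.12 + 2×2.05×√(1+1.1²) = 11.22 m
R = A/P = 15.12/11.22 = 1.348 m
Q = (1/n)·A·R^(2/3)·S^(1/2) = (1/0.014) × 15.12 × 1.348^(2/3) × 0.00032^(1/2) = 23.57 m³/s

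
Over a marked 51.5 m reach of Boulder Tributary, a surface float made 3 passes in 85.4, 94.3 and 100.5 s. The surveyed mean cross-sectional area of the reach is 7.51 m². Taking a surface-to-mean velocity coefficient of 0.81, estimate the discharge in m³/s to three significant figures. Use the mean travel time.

t̄ = (85.4 + 94.3 + 100.5) / 3 = 93.4 s
v_surface = L / t̄ = 51.5 / 93.4 = 0.5514 m/s
v_mean = 0.81 × 0.5514 = 0.4466 m/s
Q = A × v_mean = 7.51 × 0.4466 = 3.354 m³/s

3.35 m³/s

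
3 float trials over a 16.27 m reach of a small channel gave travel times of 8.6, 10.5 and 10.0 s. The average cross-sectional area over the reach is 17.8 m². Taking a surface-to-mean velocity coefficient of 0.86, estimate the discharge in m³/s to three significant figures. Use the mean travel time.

t̄ = (8.6 + 10.5 + 10.0) / 3 = 9.7 s
v_surface = L / t̄ = 16.27 / 9.7 = 1.677 m/s
v_mean = 0.86 × 1.677 = 1.442 m/s
Q = A × v_mean = 17.8 × 1.442 = 25.68 m³/s

25.7 m³/s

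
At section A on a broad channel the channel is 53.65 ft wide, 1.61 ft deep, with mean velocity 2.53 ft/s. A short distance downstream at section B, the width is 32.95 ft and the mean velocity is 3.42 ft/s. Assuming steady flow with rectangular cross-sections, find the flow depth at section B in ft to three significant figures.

Q = A₁V₁ = (53.65×1.61) × 2.53 = 218.5 ft³/s
d₂ = Q/(b₂ V₂) = 218.5/(32.95×3.42) = 1.939 ft

1.94 ft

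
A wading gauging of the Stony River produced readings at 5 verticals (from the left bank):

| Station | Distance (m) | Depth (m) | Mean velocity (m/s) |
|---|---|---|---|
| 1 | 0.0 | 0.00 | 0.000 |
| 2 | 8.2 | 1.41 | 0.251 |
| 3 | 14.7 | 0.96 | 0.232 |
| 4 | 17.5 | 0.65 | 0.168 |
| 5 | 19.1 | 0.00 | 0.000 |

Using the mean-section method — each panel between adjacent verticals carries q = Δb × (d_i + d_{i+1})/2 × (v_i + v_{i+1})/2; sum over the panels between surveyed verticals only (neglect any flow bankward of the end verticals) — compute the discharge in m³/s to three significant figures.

3.08 m³/s

Panel 1-2: Δb = 8.2 m, d̄ = (0.00+1.41)/2 = 0.705, v̄ = (0.000+0.251)/2 = 0.1255 → q = 8.2×0.705×0.1255 = 0.7255 m³/s
Panel 2-3: Δb = 6.5 m, d̄ = (1.41+0.96)/2 = 1.185, v̄ = (0.251+0.232)/2 = 0.2415 → q = 6.5×1.185×0.2415 = 1.860 m³/s
Panel 3-4: Δb = 2.8 m, d̄ = (0.96+0.65)/2 = 0.805, v̄ = (0.232+0.168)/2 = 0.2 → q = 2.8×0.805×0.2 = 0.4508 m³/s
Panel 4-5: Δb = 1.6 m, d̄ = (0.65+0.00)/2 = 0.325, v̄ = (0.168+0.000)/2 = 0.084 → q = 1.6×0.325×0.084 = 0.04368 m³/s
Q = Σ q = 3.080 m³/s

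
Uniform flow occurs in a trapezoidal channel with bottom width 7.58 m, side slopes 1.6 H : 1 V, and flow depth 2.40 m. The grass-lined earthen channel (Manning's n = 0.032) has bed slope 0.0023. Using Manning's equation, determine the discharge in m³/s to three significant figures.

A = (b + z·y)·y = (7.58 + 1.6×2.40)×2.40 = 27.41 m²
P = b + 2y√(1+z²) = 7.58 + 2×2.40×√(1+1.6²) = 16.64 m
R = A/P = 27.41/16.64 = 1.647 m
Q = (1/n)·A·R^(2/3)·S^(1/2) = (1/0.032) × 27.41 × 1.647^(2/3) × 0.0023^(1/2) = 57.30 m³/s

57.3 m³/s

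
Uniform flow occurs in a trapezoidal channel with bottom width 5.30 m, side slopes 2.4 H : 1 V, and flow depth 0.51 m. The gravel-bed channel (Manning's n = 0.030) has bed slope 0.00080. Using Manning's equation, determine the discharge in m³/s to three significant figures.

1.75 m³/s

A = (b + z·y)·y = (5.30 + 2.4×0.51)×0.51 = 3.327 m²
P = b + 2y√(1+z²) = 5.30 + 2×0.51×√(1+2.4²) = 7.952 m
R = A/P = 3.327/7.952 = 0.4184 m
Q = (1/n)·A·R^(2/3)·S^(1/2) = (1/0.030) × 3.327 × 0.4184^(2/3) × 0.00080^(1/2) = 1.755 m³/s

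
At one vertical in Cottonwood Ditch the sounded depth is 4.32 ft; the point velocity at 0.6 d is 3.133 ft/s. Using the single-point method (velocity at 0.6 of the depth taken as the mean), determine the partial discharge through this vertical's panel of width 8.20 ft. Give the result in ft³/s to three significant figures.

111 ft³/s

v̄ = v₀.₆ = 3.133 ft/s
q = v̄ × d × w = 3.133 × 4.32 × 8.20 = 111.0 ft³/s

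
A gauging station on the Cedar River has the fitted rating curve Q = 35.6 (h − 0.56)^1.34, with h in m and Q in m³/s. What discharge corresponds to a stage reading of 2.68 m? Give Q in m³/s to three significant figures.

97.4 m³/s

Q = 35.6 × (2.68 − 0.56)^1.34 = 35.6 × 2.12^1.34 = 97.44 m³/s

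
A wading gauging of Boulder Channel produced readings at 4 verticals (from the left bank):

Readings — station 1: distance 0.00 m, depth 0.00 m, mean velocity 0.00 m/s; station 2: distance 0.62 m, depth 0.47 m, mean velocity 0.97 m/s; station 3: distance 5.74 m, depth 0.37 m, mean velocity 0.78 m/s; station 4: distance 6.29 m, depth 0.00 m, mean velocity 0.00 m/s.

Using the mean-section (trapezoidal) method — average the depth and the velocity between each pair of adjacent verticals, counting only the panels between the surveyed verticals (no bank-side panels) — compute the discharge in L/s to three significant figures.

1990 L/s

Panel 1-2: Δb = 0.62 m, d̄ = (0.00+0.47)/2 = 0.235, v̄ = (0.00+0.97)/2 = 0.485 → q = 0.62×0.235×0.485 = 0.07066 m³/s
Panel 2-3: Δb = 5.12 m, d̄ = (0.47+0.37)/2 = 0.42, v̄ = (0.97+0.78)/2 = 0.875 → q = 5.12×0.42×0.875 = 1.882 m³/s
Panel 3-4: Δb = 0.55 m, d̄ = (0.37+0.00)/2 = 0.185, v̄ = (0.78+0.00)/2 = 0.39 → q = 0.55×0.185×0.39 = 0.03968 m³/s
Q = Σ q = 1.992 m³/s
= 1.992 × 1000 = 1992 L/s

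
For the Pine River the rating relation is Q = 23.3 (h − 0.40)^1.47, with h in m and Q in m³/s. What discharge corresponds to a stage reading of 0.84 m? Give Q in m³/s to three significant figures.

6.97 m³/s

Q = 23.3 × (0.84 − 0.40)^1.47 = 23.3 × 0.44^1.47 = 6.970 m³/s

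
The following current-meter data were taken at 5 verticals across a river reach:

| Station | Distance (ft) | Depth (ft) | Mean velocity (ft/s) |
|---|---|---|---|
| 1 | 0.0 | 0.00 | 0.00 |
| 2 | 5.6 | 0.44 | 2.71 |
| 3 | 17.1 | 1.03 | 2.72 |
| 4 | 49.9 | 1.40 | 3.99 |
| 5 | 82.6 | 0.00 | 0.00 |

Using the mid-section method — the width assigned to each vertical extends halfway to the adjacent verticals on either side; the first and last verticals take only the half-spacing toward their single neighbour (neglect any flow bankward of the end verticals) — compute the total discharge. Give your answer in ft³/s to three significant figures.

w_2 = (17.1 − 0.0)/2 = 8.55 ft; q_2 = 2.71 × 0.44 × 8.55 = 10.20 ft³/s
w_3 = (49.9 − 5.6)/2 = 22.15 ft; q_3 = 2.72 × 1.03 × 22.15 = 62.06 ft³/s
w_4 = (82.6 − 17.1)/2 = 32.75 ft; q_4 = 3.99 × 1.40 × 32.75 = 182.9 ft³/s
Stations 1, 5 contribute zero (depth or velocity is 0).
Q = Σ qᵢ = 255.2 ft³/s

255 ft³/s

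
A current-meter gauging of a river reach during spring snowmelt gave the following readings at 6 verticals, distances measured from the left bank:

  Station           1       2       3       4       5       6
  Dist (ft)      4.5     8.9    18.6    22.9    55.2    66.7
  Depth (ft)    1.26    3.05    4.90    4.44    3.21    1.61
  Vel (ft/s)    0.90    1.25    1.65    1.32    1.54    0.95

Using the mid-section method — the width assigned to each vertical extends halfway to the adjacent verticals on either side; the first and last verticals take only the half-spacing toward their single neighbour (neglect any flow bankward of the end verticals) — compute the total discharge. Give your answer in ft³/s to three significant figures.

w_1 = (8.9 − 4.5)/2 = 2.2 ft; q_1 = 0.90 × 1.26 × 2.2 = 2.495 ft³/s
w_2 = (18.6 − 4.5)/2 = 7.05 ft; q_2 = 1.25 × 3.05 × 7.05 = 26.88 ft³/s
w_3 = (22.9 − 8.9)/2 = 7 ft; q_3 = 1.65 × 4.90 × 7 = 56.60 ft³/s
w_4 = (55.2 − 18.6)/2 = 18.3 ft; q_4 = 1.32 × 4.44 × 18.3 = 107.3 ft³/s
w_5 = (66.7 − 22.9)/2 = 21.9 ft; q_5 = 1.54 × 3.21 × 21.9 = 108.3 ft³/s
w_6 = (66.7 − 55.2)/2 = 5.75 ft; q_6 = 0.95 × 1.61 × 5.75 = 8.795 ft³/s
Q = Σ qᵢ = 310.3 ft³/s

310 ft³/s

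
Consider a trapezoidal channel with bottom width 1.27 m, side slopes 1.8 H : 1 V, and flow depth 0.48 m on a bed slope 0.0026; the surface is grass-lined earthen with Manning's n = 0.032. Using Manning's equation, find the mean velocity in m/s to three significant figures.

A = (b + z·y)·y = (1.27 + 1.8×0.48)×0.48 = 1.024 m²
P = b + 2y√(1+z²) = 1.27 + 2×0.48×√(1+1.8²) = 3.247 m
R = A/P = 1.024/3.247 = 0.3155 m
Q = (1/n)·A·R^(2/3)·S^(1/2) = (1/0.032) × 1.024 × 0.3155^(2/3) × 0.0026^(1/2) = 0.7564 m³/s
V = Q/A = 0.7564/1.024 = 0.7385 m/s

0.738 m/s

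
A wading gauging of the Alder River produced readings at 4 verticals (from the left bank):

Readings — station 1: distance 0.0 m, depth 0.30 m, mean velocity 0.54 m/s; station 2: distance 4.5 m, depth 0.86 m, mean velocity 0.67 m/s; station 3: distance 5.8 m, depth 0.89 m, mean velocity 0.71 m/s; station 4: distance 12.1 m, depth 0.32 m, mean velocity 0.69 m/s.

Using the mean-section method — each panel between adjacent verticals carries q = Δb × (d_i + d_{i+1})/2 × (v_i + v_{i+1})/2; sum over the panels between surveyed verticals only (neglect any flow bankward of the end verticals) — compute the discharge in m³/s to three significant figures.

Panel 1-2: Δb = 4.5 m, d̄ = (0.30+0.86)/2 = 0.58, v̄ = (0.54+0.67)/2 = 0.605 → q = 4.5×0.58×0.605 = 1.579 m³/s
Panel 2-3: Δb = 1.3 m, d̄ = (0.86+0.89)/2 = 0.875, v̄ = (0.67+0.71)/2 = 0.69 → q = 1.3×0.875×0.69 = 0.7849 m³/s
Panel 3-4: Δb = 6.3 m, d̄ = (0.89+0.32)/2 = 0.605, v̄ = (0.71+0.69)/2 = 0.7 → q = 6.3×0.605×0.7 = 2.668 m³/s
Q = Σ q = 5.032 m³/s

5.03 m³/s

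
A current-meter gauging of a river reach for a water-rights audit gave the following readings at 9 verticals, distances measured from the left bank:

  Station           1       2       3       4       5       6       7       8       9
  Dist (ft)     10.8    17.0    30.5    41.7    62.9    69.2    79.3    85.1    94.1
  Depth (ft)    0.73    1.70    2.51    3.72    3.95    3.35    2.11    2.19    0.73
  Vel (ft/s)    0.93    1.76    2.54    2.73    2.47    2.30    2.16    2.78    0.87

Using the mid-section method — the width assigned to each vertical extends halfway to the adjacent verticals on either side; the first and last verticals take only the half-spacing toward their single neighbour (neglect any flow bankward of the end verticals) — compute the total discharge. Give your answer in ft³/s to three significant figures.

556 ft³/s

w_1 = (17.0 − 10.8)/2 = 3.1 ft; q_1 = 0.93 × 0.73 × 3.1 = 2.105 ft³/s
w_2 = (30.5 − 10.8)/2 = 9.85 ft; q_2 = 1.76 × 1.70 × 9.85 = 29.47 ft³/s
w_3 = (41.7 − 17.0)/2 = 12.35 ft; q_3 = 2.54 × 2.51 × 12.35 = 78.74 ft³/s
w_4 = (62.9 − 30.5)/2 = 16.2 ft; q_4 = 2.73 × 3.72 × 16.2 = 164.5 ft³/s
w_5 = (69.2 − 41.7)/2 = 13.75 ft; q_5 = 2.47 × 3.95 × 13.75 = 134.2 ft³/s
w_6 = (79.3 − 62.9)/2 = 8.2 ft; q_6 = 2.30 × 3.35 × 8.2 = 63.18 ft³/s
w_7 = (85.1 − 69.2)/2 = 7.95 ft; q_7 = 2.16 × 2.11 × 7.95 = 36.23 ft³/s
w_8 = (94.1 − 79.3)/2 = 7.4 ft; q_8 = 2.78 × 2.19 × 7.4 = 45.05 ft³/s
w_9 = (94.1 − 85.1)/2 = 4.5 ft; q_9 = 0.87 × 0.73 × 4.5 = 2.858 ft³/s
Q = Σ qᵢ = 556.3 ft³/s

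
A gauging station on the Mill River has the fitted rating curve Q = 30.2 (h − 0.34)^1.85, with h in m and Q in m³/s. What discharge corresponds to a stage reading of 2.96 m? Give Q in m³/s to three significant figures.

Q = 30.2 × (2.96 − 0.34)^1.85 = 30.2 × 2.62^1.85 = 179.4 m³/s

179 m³/s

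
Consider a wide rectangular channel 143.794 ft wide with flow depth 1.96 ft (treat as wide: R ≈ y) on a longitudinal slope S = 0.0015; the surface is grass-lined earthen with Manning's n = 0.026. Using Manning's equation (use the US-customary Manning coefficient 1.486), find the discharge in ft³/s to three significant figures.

977 ft³/s

A = b·y = 143.794 × 1.96 = 281.8 ft²
Wide channel: R ≈ y = 1.96 ft
Q = (1.486/n)·A·R^(2/3)·S^(1/2) = (1.486/0.026) × 281.8 × 1.960^(2/3) × 0.0015^(1/2) = 977.1 ft³/s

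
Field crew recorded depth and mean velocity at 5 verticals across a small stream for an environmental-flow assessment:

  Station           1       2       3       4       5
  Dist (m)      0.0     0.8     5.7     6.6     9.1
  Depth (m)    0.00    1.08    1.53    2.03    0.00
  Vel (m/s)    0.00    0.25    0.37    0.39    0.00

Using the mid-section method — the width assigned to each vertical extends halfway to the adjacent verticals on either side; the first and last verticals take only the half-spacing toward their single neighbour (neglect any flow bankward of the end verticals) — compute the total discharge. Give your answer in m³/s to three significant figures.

3.76 m³/s

w_2 = (5.7 − 0.0)/2 = 2.85 m; q_2 = 0.25 × 1.08 × 2.85 = 0.7695 m³/s
w_3 = (6.6 − 0.8)/2 = 2.9 m; q_3 = 0.37 × 1.53 × 2.9 = 1.642 m³/s
w_4 = (9.1 − 5.7)/2 = 1.7 m; q_4 = 0.39 × 2.03 × 1.7 = 1.346 m³/s
Stations 1, 5 contribute zero (depth or velocity is 0).
Q = Σ qᵢ = 3.757 m³/s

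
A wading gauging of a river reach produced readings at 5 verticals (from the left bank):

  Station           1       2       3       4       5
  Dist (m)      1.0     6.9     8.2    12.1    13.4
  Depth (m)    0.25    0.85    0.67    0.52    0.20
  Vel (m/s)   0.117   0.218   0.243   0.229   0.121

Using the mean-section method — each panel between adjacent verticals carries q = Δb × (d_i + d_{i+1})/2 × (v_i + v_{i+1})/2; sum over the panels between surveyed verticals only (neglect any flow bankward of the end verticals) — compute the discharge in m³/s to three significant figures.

Panel 1-2: Δb = 5.9 m, d̄ = (0.25+0.85)/2 = 0.55, v̄ = (0.117+0.218)/2 = 0.1675 → q = 5.9×0.55×0.1675 = 0.5435 m³/s
Panel 2-3: Δb = 1.3 m, d̄ = (0.85+0.67)/2 = 0.76, v̄ = (0.218+0.243)/2 = 0.2305 → q = 1.3×0.76×0.2305 = 0.2277 m³/s
Panel 3-4: Δb = 3.9 m, d̄ = (0.67+0.52)/2 = 0.595, v̄ = (0.243+0.229)/2 = 0.236 → q = 3.9×0.595×0.236 = 0.5476 m³/s
Panel 4-5: Δb = 1.3 m, d̄ = (0.52+0.20)/2 = 0.36, v̄ = (0.229+0.121)/2 = 0.175 → q = 1.3×0.36×0.175 = 0.08190 m³/s
Q = Σ q = 1.401 m³/s

1.40 m³/s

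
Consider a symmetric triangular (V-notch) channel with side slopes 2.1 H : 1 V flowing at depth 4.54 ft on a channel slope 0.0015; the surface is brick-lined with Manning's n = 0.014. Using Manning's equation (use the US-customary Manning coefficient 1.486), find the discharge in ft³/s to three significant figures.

A = z·y² = 2.1×4.54² = 43.28 ft²
P = 2y√(1+z²) = 2×4.54×√(1+2.1²) = 21.12 ft
R = A/P = 43.28/21.12 = 2.049 ft
Q = (1.486/n)·A·R^(2/3)·S^(1/2) = (1.486/0.014) × 43.28 × 2.049^(2/3) × 0.0015^(1/2) = 287.1 ft³/s

287 ft³/s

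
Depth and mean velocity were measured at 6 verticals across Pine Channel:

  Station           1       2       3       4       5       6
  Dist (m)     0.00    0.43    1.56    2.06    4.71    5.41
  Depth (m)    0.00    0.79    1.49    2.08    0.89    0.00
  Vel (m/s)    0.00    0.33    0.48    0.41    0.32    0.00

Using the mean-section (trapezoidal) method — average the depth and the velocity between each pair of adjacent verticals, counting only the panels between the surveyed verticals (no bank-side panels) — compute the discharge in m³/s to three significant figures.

2.43 m³/s

Panel 1-2: Δb = 0.43 m, d̄ = (0.00+0.79)/2 = 0.395, v̄ = (0.00+0.33)/2 = 0.165 → q = 0.43×0.395×0.165 = 0.02803 m³/s
Panel 2-3: Δb = 1.13 m, d̄ = (0.79+1.49)/2 = 1.14, v̄ = (0.33+0.48)/2 = 0.405 → q = 1.13×1.14×0.405 = 0.5217 m³/s
Panel 3-4: Δb = 0.5 m, d̄ = (1.49+2.08)/2 = 1.785, v̄ = (0.48+0.41)/2 = 0.445 → q = 0.5×1.785×0.445 = 0.3972 m³/s
Panel 4-5: Δb = 2.65 m, d̄ = (2.08+0.89)/2 = 1.485, v̄ = (0.41+0.32)/2 = 0.365 → q = 2.65×1.485×0.365 = 1.436 m³/s
Panel 5-6: Δb = 0.7 m, d̄ = (0.89+0.00)/2 = 0.445, v̄ = (0.32+0.00)/2 = 0.16 → q = 0.7×0.445×0.16 = 0.04984 m³/s
Q = Σ q = 2.433 m³/s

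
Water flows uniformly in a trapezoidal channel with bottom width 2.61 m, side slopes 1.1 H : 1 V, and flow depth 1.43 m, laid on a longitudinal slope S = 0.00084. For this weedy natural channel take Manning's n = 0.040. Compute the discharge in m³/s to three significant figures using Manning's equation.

3.96 m³/s

A = (b + z·y)·y = (2.61 + 1.1×1.43)×1.43 = 5.982 m²
P = b + 2y√(1+z²) = 2.61 + 2×1.43×√(1+1.1²) = 6.862 m
R = A/P = 5.982/6.862 = 0.8718 m
Q = (1/n)·A·R^(2/3)·S^(1/2) = (1/0.040) × 5.982 × 0.8718^(2/3) × 0.00084^(1/2) = 3.955 m³/s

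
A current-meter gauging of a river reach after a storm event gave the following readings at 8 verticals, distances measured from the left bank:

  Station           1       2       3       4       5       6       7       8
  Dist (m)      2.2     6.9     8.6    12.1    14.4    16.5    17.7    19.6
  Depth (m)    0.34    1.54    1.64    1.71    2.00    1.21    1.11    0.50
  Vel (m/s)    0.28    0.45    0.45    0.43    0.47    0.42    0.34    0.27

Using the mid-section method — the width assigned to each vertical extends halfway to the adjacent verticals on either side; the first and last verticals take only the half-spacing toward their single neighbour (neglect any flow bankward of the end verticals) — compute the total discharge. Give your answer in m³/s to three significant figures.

10.1 m³/s

w_1 = (6.9 − 2.2)/2 = 2.35 m; q_1 = 0.28 × 0.34 × 2.35 = 0.2237 m³/s
w_2 = (8.6 − 2.2)/2 = 3.2 m; q_2 = 0.45 × 1.54 × 3.2 = 2.218 m³/s
w_3 = (12.1 − 6.9)/2 = 2.6 m; q_3 = 0.45 × 1.64 × 2.6 = 1.919 m³/s
w_4 = (14.4 − 8.6)/2 = 2.9 m; q_4 = 0.43 × 1.71 × 2.9 = 2.132 m³/s
w_5 = (16.5 − 12.1)/2 = 2.2 m; q_5 = 0.47 × 2.00 × 2.2 = 2.068 m³/s
w_6 = (17.7 − 14.4)/2 = 1.65 m; q_6 = 0.42 × 1.21 × 1.65 = 0.8385 m³/s
w_7 = (19.6 − 16.5)/2 = 1.55 m; q_7 = 0.34 × 1.11 × 1.55 = 0.5850 m³/s
w_8 = (19.6 − 17.7)/2 = 0.95 m; q_8 = 0.27 × 0.50 × 0.95 = 0.1283 m³/s
Q = Σ qᵢ = 10.11 m³/s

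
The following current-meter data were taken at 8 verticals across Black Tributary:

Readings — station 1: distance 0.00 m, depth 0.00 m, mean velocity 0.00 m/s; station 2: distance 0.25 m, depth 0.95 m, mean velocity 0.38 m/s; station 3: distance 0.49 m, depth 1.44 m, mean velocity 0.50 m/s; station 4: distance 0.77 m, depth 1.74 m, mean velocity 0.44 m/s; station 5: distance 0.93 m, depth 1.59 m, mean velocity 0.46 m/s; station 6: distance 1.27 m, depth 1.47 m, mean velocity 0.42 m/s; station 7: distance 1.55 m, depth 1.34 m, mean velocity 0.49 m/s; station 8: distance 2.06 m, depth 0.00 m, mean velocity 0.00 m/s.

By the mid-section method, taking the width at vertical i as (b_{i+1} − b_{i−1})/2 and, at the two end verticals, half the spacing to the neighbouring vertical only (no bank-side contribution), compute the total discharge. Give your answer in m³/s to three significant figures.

1.08 m³/s

w_2 = (0.49 − 0.00)/2 = 0.245 m; q_2 = 0.38 × 0.95 × 0.245 = 0.08845 m³/s
w_3 = (0.77 − 0.25)/2 = 0.26 m; q_3 = 0.50 × 1.44 × 0.26 = 0.1872 m³/s
w_4 = (0.93 − 0.49)/2 = 0.22 m; q_4 = 0.44 × 1.74 × 0.22 = 0.1684 m³/s
w_5 = (1.27 − 0.77)/2 = 0.25 m; q_5 = 0.46 × 1.59 × 0.25 = 0.1829 m³/s
w_6 = (1.55 − 0.93)/2 = 0.31 m; q_6 = 0.42 × 1.47 × 0.31 = 0.1914 m³/s
w_7 = (2.06 − 1.27)/2 = 0.395 m; q_7 = 0.49 × 1.34 × 0.395 = 0.2594 m³/s
Stations 1, 8 contribute zero (depth or velocity is 0).
Q = Σ qᵢ = 1.078 m³/s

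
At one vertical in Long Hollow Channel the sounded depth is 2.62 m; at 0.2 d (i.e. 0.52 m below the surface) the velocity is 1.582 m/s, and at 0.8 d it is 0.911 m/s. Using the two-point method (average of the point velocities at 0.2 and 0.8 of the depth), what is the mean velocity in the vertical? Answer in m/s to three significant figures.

v̄ = (1.582 + 0.911) / 2 = 1.247 m/s

1.25 m/s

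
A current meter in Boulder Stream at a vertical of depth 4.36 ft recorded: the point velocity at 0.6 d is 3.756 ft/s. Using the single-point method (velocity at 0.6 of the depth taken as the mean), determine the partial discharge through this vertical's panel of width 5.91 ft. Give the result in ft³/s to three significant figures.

v̄ = v₀.₆ = 3.756 ft/s
q = v̄ × d × w = 3.756 × 4.36 × 5.91 = 96.78 ft³/s

96.8 ft³/s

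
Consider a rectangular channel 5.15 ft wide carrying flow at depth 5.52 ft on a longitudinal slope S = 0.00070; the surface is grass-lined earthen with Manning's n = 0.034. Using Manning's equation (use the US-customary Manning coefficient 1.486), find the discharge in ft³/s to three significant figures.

47.8 ft³/s

A = b·y = 5.15 × 5.52 = 28.43 ft²
P = b + 2y = 5.15 + 2×5.52 = 16.19 ft
R = A/P = 28.43/16.19 = 1.756 ft
Q = (1.486/n)·A·R^(2/3)·S^(1/2) = (1.486/0.034) × 28.43 × 1.756^(2/3) × 0.00070^(1/2) = 47.84 ft³/s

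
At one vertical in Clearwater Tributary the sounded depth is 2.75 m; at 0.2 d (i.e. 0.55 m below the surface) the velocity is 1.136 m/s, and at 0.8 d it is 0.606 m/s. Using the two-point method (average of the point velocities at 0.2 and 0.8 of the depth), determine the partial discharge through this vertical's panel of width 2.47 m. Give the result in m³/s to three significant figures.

v̄ = (1.136 + 0.606) / 2 = 0.8710 m/s
q = v̄ × d × w = 0.8710 × 2.75 × 2.47 = 5.916 m³/s

5.92 m³/s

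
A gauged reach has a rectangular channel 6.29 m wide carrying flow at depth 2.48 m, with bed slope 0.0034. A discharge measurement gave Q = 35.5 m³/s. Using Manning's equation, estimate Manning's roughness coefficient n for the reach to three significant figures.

0.0319

A = b·y = 6.29 × 2.48 = 15.60 m²
P = b + 2y = 6.29 + 2×2.48 = 11.25 m
R = A/P = 15.60/11.25 = 1.387 m
n = (1/Q)·A·R^(2/3)·S^(1/2) = (1/35.5) × 15.60 × 1.243 × 0.05831 = 0.03186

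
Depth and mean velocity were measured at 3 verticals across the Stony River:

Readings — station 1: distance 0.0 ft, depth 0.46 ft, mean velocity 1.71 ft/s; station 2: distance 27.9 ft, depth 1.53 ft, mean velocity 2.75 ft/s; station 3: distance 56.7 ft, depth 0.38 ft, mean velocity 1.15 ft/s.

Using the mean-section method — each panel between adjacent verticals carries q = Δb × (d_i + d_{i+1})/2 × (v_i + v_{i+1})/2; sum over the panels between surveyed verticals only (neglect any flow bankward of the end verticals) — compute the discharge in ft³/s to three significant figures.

Panel 1-2: Δb = 27.9 ft, d̄ = (0.46+1.53)/2 = 0.995, v̄ = (1.71+2.75)/2 = 2.23 → q = 27.9×0.995×2.23 = 61.91 ft³/s
Panel 2-3: Δb = 28.8 ft, d̄ = (1.53+0.38)/2 = 0.955, v̄ = (2.75+1.15)/2 = 1.95 → q = 28.8×0.955×1.95 = 53.63 ft³/s
Q = Σ q = 115.5 ft³/s

116 ft³/s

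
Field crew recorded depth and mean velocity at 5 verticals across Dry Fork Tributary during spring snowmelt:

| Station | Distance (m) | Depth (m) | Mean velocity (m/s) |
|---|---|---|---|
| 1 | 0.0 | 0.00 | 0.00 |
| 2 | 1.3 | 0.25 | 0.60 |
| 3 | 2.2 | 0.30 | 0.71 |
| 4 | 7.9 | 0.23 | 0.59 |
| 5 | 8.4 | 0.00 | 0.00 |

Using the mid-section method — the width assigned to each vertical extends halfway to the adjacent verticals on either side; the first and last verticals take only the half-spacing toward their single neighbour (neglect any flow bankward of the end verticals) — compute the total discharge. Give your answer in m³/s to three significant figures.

w_2 = (2.2 − 0.0)/2 = 1.1 m; q_2 = 0.60 × 0.25 × 1.1 = 0.1650 m³/s
w_3 = (7.9 − 1.3)/2 = 3.3 m; q_3 = 0.71 × 0.30 × 3.3 = 0.7029 m³/s
w_4 = (8.4 − 2.2)/2 = 3.1 m; q_4 = 0.59 × 0.23 × 3.1 = 0.4207 m³/s
Stations 1, 5 contribute zero (depth or velocity is 0).
Q = Σ qᵢ = 1.289 m³/s

1.29 m³/s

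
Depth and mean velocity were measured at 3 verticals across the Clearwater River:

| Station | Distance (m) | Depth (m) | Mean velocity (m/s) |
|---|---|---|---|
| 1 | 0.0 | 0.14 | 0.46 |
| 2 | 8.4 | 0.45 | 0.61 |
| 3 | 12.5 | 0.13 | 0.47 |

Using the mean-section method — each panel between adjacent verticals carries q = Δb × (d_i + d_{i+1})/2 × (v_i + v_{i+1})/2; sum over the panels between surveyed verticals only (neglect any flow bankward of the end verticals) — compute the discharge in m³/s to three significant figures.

Panel 1-2: Δb = 8.4 m, d̄ = (0.14+0.45)/2 = 0.295, v̄ = (0.46+0.61)/2 = 0.535 → q = 8.4×0.295×0.535 = 1.326 m³/s
Panel 2-3: Δb = 4.1 m, d̄ = (0.45+0.13)/2 = 0.29, v̄ = (0.61+0.47)/2 = 0.54 → q = 4.1×0.29×0.54 = 0.6421 m³/s
Q = Σ q = 1.968 m³/s

1.97 m³/s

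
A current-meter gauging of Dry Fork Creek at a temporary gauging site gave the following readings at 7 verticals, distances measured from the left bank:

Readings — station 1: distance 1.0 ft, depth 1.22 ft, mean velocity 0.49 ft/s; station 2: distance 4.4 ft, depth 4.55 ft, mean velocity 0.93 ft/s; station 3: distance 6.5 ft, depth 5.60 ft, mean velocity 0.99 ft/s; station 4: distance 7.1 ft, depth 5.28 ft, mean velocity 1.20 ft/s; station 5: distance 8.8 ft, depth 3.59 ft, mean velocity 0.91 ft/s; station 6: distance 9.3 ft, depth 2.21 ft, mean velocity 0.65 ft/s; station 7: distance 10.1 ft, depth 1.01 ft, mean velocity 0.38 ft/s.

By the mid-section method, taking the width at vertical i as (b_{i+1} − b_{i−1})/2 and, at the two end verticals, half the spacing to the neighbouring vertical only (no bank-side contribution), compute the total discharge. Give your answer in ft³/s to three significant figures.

w_1 = (4.4 − 1.0)/2 = 1.7 ft; q_1 = 0.49 × 1.22 × 1.7 = 1.016 ft³/s
w_2 = (6.5 − 1.0)/2 = 2.75 ft; q_2 = 0.93 × 4.55 × 2.75 = 11.64 ft³/s
w_3 = (7.1 − 4.4)/2 = 1.35 ft; q_3 = 0.99 × 5.60 × 1.35 = 7.484 ft³/s
w_4 = (8.8 − 6.5)/2 = 1.15 ft; q_4 = 1.20 × 5.28 × 1.15 = 7.286 ft³/s
w_5 = (9.3 − 7.1)/2 = 1.1 ft; q_5 = 0.91 × 3.59 × 1.1 = 3.594 ft³/s
w_6 = (10.1 − 8.8)/2 = 0.65 ft; q_6 = 0.65 × 2.21 × 0.65 = 0.9337 ft³/s
w_7 = (10.1 − 9.3)/2 = 0.4 ft; q_7 = 0.38 × 1.01 × 0.4 = 0.1535 ft³/s
Q = Σ qᵢ = 32.10 ft³/s

32.1 ft³/s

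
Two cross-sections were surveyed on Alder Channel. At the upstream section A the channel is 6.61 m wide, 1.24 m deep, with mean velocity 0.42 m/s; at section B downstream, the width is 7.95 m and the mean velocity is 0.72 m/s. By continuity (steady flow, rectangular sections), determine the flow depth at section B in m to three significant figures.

Q = A₁V₁ = (6.61×1.24) × 0.42 = 3.442 m³/s
d₂ = Q/(b₂ V₂) = 3.442/(7.95×0.72) = 0.6014 m

0.601 m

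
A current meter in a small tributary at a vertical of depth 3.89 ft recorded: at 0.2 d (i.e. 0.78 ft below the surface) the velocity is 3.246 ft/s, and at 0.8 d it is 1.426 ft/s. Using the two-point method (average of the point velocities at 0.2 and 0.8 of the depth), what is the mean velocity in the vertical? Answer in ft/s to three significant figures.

v̄ = (3.246 + 1.426) / 2 = 2.336 ft/s

2.34 ft/s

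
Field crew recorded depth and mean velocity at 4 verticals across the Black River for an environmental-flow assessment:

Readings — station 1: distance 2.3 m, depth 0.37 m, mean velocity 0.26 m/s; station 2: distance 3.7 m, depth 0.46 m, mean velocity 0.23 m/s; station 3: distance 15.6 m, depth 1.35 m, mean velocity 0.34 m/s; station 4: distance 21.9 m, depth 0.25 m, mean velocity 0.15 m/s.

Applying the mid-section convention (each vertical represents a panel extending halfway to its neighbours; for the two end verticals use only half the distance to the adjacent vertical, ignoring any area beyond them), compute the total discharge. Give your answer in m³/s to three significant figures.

w_1 = (3.7 − 2.3)/2 = 0.7 m; q_1 = 0.26 × 0.37 × 0.7 = 0.06734 m³/s
w_2 = (15.6 − 2.3)/2 = 6.65 m; q_2 = 0.23 × 0.46 × 6.65 = 0.7036 m³/s
w_3 = (21.9 − 3.7)/2 = 9.1 m; q_3 = 0.34 × 1.35 × 9.1 = 4.177 m³/s
w_4 = (21.9 − 15.6)/2 = 3.15 m; q_4 = 0.15 × 0.25 × 3.15 = 0.1181 m³/s
Q = Σ qᵢ = 5.066 m³/s

5.07 m³/s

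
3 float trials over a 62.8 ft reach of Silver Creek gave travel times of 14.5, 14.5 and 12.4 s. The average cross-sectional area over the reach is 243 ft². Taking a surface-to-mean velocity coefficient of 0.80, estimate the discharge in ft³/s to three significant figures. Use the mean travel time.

t̄ = (14.5 + 14.5 + 12.4) / 3 = 13.8 s
v_surface = L / t̄ = 62.8 / 13.8 = 4.551 ft/s
v_mean = 0.80 × 4.551 = 3.641 ft/s
Q = A × v_mean = 243 × 3.641 = 884.7 ft³/s

885 ft³/s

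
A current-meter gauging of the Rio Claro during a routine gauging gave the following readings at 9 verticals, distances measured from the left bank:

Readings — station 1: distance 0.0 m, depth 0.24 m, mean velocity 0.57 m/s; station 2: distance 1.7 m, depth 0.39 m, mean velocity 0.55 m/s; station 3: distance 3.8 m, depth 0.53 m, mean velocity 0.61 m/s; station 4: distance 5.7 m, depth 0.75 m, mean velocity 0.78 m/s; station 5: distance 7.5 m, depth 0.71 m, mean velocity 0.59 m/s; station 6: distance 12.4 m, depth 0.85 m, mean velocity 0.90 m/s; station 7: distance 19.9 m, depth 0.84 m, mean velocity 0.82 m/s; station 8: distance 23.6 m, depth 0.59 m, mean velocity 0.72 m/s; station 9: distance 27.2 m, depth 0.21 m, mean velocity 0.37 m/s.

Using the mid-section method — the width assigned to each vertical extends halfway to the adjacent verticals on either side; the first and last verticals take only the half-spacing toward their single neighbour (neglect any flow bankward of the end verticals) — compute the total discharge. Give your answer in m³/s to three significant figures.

13.9 m³/s

w_1 = (1.7 − 0.0)/2 = 0.85 m; q_1 = 0.57 × 0.24 × 0.85 = 0.1163 m³/s
w_2 = (3.8 − 0.0)/2 = 1.9 m; q_2 = 0.55 × 0.39 × 1.9 = 0.4076 m³/s
w_3 = (5.7 − 1.7)/2 = 2 m; q_3 = 0.61 × 0.53 × 2 = 0.6466 m³/s
w_4 = (7.5 − 3.8)/2 = 1.85 m; q_4 = 0.78 × 0.75 × 1.85 = 1.082 m³/s
w_5 = (12.4 − 5.7)/2 = 3.35 m; q_5 = 0.59 × 0.71 × 3.35 = 1.403 m³/s
w_6 = (19.9 − 7.5)/2 = 6.2 m; q_6 = 0.90 × 0.85 × 6.2 = 4.743 m³/s
w_7 = (23.6 − 12.4)/2 = 5.6 m; q_7 = 0.82 × 0.84 × 5.6 = 3.857 m³/s
w_8 = (27.2 − 19.9)/2 = 3.65 m; q_8 = 0.72 × 0.59 × 3.65 = 1.551 m³/s
w_9 = (27.2 − 23.6)/2 = 1.8 m; q_9 = 0.37 × 0.21 × 1.8 = 0.1399 m³/s
Q = Σ qᵢ = 13.95 m³/s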